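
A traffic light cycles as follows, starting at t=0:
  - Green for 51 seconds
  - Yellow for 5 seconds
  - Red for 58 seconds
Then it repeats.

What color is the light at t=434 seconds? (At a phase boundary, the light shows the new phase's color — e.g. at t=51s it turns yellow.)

Cycle length = 51 + 5 + 58 = 114s
t = 434, phase_t = 434 mod 114 = 92
92 >= 56 → RED

Answer: red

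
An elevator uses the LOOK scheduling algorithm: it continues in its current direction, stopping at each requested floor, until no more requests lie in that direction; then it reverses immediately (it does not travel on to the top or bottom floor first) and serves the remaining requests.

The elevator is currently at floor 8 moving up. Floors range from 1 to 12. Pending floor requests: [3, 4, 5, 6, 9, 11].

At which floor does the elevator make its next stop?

Current floor: 8, direction: up
Requests above: [9, 11]
Requests below: [3, 4, 5, 6]
Moving up and requests lie above → nearest above is min([9, 11]) = 9

Answer: 9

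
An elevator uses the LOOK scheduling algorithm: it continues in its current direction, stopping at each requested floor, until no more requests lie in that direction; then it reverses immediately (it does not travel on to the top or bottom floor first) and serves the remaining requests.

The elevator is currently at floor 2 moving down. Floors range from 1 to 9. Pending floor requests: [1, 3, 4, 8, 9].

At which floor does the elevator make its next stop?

Current floor: 2, direction: down
Requests above: [3, 4, 8, 9]
Requests below: [1]
Moving down and requests lie below → nearest below is max([1]) = 1

Answer: 1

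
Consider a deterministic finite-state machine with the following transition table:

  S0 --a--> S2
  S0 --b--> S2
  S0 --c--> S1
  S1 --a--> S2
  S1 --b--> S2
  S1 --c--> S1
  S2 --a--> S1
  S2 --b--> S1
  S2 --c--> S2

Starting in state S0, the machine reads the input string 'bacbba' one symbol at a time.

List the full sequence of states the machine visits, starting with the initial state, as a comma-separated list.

Answer: S0, S2, S1, S1, S2, S1, S2

Derivation:
Start: S0
  read 'b': S0 --b--> S2
  read 'a': S2 --a--> S1
  read 'c': S1 --c--> S1
  read 'b': S1 --b--> S2
  read 'b': S2 --b--> S1
  read 'a': S1 --a--> S2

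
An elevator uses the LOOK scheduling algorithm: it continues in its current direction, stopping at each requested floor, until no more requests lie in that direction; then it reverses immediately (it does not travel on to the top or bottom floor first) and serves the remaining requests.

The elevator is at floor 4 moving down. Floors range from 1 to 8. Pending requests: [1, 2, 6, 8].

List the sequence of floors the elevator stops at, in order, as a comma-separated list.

Answer: 2, 1, 6, 8

Derivation:
Current: 4, moving DOWN
Serve below first (descending): [2, 1]
Then reverse, serve above (ascending): [6, 8]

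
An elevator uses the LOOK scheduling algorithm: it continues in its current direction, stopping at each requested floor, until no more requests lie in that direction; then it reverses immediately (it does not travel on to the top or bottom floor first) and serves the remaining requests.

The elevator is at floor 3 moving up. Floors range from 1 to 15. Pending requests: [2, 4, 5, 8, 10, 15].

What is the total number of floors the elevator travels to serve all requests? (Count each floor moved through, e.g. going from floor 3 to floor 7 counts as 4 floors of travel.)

Answer: 25

Derivation:
Start at floor 3 moving up, LOOK stop order: [4, 5, 8, 10, 15, 2]
  3 → 4: |4-3| = 1, total = 1
  4 → 5: |5-4| = 1, total = 2
  5 → 8: |8-5| = 3, total = 5
  8 → 10: |10-8| = 2, total = 7
  10 → 15: |15-10| = 5, total = 12
  15 → 2: |2-15| = 13, total = 25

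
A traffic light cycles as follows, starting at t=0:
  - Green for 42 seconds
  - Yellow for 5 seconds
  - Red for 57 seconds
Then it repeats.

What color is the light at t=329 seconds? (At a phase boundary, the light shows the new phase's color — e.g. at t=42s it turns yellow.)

Cycle length = 42 + 5 + 57 = 104s
t = 329, phase_t = 329 mod 104 = 17
17 < 42 (green end) → GREEN

Answer: green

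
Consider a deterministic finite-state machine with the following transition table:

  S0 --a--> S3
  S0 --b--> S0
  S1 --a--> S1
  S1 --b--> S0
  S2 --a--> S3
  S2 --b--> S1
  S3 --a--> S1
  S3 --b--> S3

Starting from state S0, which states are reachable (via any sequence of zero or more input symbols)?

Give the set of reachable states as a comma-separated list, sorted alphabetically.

Answer: S0, S1, S3

Derivation:
BFS from S0:
  visit S0: S0--a-->S3 (new), S0--b-->S0 (seen)
  visit S3: S3--a-->S1 (new), S3--b-->S3 (seen)
  visit S1: S1--a-->S1 (seen), S1--b-->S0 (seen)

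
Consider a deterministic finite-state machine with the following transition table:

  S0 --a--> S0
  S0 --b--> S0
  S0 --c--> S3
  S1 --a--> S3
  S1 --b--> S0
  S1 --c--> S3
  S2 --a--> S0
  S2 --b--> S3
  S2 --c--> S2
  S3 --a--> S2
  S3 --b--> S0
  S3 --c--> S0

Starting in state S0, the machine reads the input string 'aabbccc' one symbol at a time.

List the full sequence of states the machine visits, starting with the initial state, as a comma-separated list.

Answer: S0, S0, S0, S0, S0, S3, S0, S3

Derivation:
Start: S0
  read 'a': S0 --a--> S0
  read 'a': S0 --a--> S0
  read 'b': S0 --b--> S0
  read 'b': S0 --b--> S0
  read 'c': S0 --c--> S3
  read 'c': S3 --c--> S0
  read 'c': S0 --c--> S3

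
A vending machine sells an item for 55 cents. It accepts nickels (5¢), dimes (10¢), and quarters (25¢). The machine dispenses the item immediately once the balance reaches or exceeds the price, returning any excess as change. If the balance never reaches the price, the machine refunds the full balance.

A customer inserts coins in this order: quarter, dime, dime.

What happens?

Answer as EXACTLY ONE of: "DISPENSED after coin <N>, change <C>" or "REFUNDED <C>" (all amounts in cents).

Answer: REFUNDED 45

Derivation:
Price: 55¢
Coin 1 (quarter, 25¢): balance = 25¢
Coin 2 (dime, 10¢): balance = 35¢
Coin 3 (dime, 10¢): balance = 45¢
All coins inserted, balance 45¢ < price 55¢ → REFUND 45¢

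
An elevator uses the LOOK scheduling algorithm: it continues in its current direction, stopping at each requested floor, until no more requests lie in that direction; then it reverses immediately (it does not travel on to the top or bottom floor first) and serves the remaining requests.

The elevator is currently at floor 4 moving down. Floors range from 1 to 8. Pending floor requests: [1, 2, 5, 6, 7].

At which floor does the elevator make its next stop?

Current floor: 4, direction: down
Requests above: [5, 6, 7]
Requests below: [1, 2]
Moving down and requests lie below → nearest below is max([1, 2]) = 2

Answer: 2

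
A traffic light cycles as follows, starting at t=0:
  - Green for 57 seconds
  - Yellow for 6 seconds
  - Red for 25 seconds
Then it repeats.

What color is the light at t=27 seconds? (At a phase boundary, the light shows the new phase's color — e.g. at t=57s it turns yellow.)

Cycle length = 57 + 6 + 25 = 88s
t = 27, phase_t = 27 mod 88 = 27
27 < 57 (green end) → GREEN

Answer: green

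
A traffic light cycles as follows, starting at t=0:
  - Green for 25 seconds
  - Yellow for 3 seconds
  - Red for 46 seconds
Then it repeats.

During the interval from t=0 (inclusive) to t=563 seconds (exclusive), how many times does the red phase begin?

Cycle = 25+3+46 = 74s
red phase starts at t = k*74 + 28 for k=0,1,2,...
Need k*74+28 < 563 → k < 7.230
k ∈ {0, ..., 7} → 8 starts

Answer: 8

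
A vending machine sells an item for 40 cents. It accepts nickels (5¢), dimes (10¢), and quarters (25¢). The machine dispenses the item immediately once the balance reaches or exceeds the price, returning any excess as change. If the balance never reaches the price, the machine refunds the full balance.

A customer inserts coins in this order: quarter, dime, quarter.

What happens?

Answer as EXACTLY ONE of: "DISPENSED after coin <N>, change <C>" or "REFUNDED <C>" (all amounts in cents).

Answer: DISPENSED after coin 3, change 20

Derivation:
Price: 40¢
Coin 1 (quarter, 25¢): balance = 25¢
Coin 2 (dime, 10¢): balance = 35¢
Coin 3 (quarter, 25¢): balance = 60¢
  → balance >= price → DISPENSE, change = 60 - 40 = 20¢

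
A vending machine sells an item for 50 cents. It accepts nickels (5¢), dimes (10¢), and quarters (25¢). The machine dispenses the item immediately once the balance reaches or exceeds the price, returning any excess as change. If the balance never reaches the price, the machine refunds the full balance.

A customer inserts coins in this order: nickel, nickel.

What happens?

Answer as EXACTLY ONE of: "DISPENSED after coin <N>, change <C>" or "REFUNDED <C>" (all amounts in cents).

Answer: REFUNDED 10

Derivation:
Price: 50¢
Coin 1 (nickel, 5¢): balance = 5¢
Coin 2 (nickel, 5¢): balance = 10¢
All coins inserted, balance 10¢ < price 50¢ → REFUND 10¢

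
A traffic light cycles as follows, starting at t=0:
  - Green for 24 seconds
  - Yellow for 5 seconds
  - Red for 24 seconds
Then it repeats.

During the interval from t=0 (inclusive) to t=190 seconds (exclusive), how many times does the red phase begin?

Cycle = 24+5+24 = 53s
red phase starts at t = k*53 + 29 for k=0,1,2,...
Need k*53+29 < 190 → k < 3.038
k ∈ {0, ..., 3} → 4 starts

Answer: 4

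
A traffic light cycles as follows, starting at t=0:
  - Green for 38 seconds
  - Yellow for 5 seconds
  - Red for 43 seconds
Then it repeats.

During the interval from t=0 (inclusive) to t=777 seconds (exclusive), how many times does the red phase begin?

Answer: 9

Derivation:
Cycle = 38+5+43 = 86s
red phase starts at t = k*86 + 43 for k=0,1,2,...
Need k*86+43 < 777 → k < 8.535
k ∈ {0, ..., 8} → 9 starts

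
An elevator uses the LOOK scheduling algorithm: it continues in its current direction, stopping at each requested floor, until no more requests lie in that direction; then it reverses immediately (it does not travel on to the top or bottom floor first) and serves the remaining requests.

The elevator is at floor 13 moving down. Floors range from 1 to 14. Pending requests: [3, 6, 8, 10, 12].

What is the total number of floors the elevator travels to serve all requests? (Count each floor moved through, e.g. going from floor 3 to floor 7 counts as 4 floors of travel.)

Answer: 10

Derivation:
Start at floor 13 moving down, LOOK stop order: [12, 10, 8, 6, 3]
  13 → 12: |12-13| = 1, total = 1
  12 → 10: |10-12| = 2, total = 3
  10 → 8: |8-10| = 2, total = 5
  8 → 6: |6-8| = 2, total = 7
  6 → 3: |3-6| = 3, total = 10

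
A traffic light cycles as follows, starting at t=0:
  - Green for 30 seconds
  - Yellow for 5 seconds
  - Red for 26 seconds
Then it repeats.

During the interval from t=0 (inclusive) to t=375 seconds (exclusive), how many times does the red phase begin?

Answer: 6

Derivation:
Cycle = 30+5+26 = 61s
red phase starts at t = k*61 + 35 for k=0,1,2,...
Need k*61+35 < 375 → k < 5.574
k ∈ {0, ..., 5} → 6 starts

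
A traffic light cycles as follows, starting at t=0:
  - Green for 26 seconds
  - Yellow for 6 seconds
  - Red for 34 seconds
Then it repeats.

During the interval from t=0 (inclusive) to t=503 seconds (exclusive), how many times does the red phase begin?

Answer: 8

Derivation:
Cycle = 26+6+34 = 66s
red phase starts at t = k*66 + 32 for k=0,1,2,...
Need k*66+32 < 503 → k < 7.136
k ∈ {0, ..., 7} → 8 starts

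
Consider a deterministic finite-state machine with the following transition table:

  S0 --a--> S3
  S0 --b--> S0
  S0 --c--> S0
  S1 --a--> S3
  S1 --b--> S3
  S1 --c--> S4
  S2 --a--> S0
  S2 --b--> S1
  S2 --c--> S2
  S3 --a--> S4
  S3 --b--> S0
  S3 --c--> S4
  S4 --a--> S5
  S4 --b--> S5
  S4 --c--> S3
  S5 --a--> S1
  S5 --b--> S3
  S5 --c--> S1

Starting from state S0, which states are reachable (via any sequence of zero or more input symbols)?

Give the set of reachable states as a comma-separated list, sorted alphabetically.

BFS from S0:
  visit S0: S0--a-->S3 (new), S0--b-->S0 (seen), S0--c-->S0 (seen)
  visit S3: S3--a-->S4 (new), S3--b-->S0 (seen), S3--c-->S4 (seen)
  visit S4: S4--a-->S5 (new), S4--b-->S5 (seen), S4--c-->S3 (seen)
  visit S5: S5--a-->S1 (new), S5--b-->S3 (seen), S5--c-->S1 (seen)
  visit S1: S1--a-->S3 (seen), S1--b-->S3 (seen), S1--c-->S4 (seen)

Answer: S0, S1, S3, S4, S5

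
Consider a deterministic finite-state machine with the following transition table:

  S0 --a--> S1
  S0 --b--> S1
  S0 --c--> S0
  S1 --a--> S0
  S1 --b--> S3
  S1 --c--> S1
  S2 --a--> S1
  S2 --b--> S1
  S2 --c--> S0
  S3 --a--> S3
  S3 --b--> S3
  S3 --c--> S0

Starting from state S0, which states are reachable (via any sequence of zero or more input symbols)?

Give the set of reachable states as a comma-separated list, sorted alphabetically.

Answer: S0, S1, S3

Derivation:
BFS from S0:
  visit S0: S0--a-->S1 (new), S0--b-->S1 (seen), S0--c-->S0 (seen)
  visit S1: S1--a-->S0 (seen), S1--b-->S3 (new), S1--c-->S1 (seen)
  visit S3: S3--a-->S3 (seen), S3--b-->S3 (seen), S3--c-->S0 (seen)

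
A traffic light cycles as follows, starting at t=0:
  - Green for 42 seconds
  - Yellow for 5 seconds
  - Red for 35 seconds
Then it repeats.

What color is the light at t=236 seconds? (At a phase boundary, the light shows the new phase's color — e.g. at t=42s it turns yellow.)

Cycle length = 42 + 5 + 35 = 82s
t = 236, phase_t = 236 mod 82 = 72
72 >= 47 → RED

Answer: red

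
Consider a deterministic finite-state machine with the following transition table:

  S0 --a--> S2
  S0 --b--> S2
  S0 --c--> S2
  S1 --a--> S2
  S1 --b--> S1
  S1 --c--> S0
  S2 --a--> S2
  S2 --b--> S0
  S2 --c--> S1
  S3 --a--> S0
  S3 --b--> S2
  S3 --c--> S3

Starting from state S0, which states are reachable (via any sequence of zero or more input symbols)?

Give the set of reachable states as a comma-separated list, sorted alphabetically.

Answer: S0, S1, S2

Derivation:
BFS from S0:
  visit S0: S0--a-->S2 (new), S0--b-->S2 (seen), S0--c-->S2 (seen)
  visit S2: S2--a-->S2 (seen), S2--b-->S0 (seen), S2--c-->S1 (new)
  visit S1: S1--a-->S2 (seen), S1--b-->S1 (seen), S1--c-->S0 (seen)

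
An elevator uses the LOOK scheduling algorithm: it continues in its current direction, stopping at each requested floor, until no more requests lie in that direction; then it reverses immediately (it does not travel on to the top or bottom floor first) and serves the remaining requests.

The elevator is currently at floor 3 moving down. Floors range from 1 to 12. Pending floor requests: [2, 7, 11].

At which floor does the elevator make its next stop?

Current floor: 3, direction: down
Requests above: [7, 11]
Requests below: [2]
Moving down and requests lie below → nearest below is max([2]) = 2

Answer: 2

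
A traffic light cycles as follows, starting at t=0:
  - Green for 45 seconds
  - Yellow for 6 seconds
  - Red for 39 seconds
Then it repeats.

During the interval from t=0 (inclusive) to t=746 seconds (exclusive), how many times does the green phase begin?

Cycle = 45+6+39 = 90s
green phase starts at t = k*90 + 0 for k=0,1,2,...
Need k*90+0 < 746 → k < 8.289
k ∈ {0, ..., 8} → 9 starts

Answer: 9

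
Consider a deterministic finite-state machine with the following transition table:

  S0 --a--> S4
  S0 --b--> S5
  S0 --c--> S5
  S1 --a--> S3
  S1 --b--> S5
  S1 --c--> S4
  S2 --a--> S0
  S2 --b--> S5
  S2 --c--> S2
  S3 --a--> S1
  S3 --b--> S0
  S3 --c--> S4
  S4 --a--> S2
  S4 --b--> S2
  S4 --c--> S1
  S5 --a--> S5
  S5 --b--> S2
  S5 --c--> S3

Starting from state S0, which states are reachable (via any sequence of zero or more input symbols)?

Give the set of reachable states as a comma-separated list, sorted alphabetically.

BFS from S0:
  visit S0: S0--a-->S4 (new), S0--b-->S5 (new), S0--c-->S5 (seen)
  visit S4: S4--a-->S2 (new), S4--b-->S2 (seen), S4--c-->S1 (new)
  visit S5: S5--a-->S5 (seen), S5--b-->S2 (seen), S5--c-->S3 (new)
  visit S2: S2--a-->S0 (seen), S2--b-->S5 (seen), S2--c-->S2 (seen)
  visit S1: S1--a-->S3 (seen), S1--b-->S5 (seen), S1--c-->S4 (seen)
  visit S3: S3--a-->S1 (seen), S3--b-->S0 (seen), S3--c-->S4 (seen)

Answer: S0, S1, S2, S3, S4, S5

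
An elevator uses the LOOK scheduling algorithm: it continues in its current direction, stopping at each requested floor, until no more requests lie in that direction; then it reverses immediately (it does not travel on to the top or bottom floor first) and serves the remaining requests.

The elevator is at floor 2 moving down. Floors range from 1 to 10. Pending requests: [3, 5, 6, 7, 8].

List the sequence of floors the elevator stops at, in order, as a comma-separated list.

Current: 2, moving DOWN
Serve below first (descending): []
Then reverse, serve above (ascending): [3, 5, 6, 7, 8]

Answer: 3, 5, 6, 7, 8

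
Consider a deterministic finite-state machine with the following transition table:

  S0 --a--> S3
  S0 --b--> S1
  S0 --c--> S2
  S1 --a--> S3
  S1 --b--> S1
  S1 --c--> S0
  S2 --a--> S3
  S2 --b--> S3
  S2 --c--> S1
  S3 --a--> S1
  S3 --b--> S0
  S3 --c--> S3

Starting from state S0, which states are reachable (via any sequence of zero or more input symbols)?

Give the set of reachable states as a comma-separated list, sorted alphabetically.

BFS from S0:
  visit S0: S0--a-->S3 (new), S0--b-->S1 (new), S0--c-->S2 (new)
  visit S3: S3--a-->S1 (seen), S3--b-->S0 (seen), S3--c-->S3 (seen)
  visit S1: S1--a-->S3 (seen), S1--b-->S1 (seen), S1--c-->S0 (seen)
  visit S2: S2--a-->S3 (seen), S2--b-->S3 (seen), S2--c-->S1 (seen)

Answer: S0, S1, S2, S3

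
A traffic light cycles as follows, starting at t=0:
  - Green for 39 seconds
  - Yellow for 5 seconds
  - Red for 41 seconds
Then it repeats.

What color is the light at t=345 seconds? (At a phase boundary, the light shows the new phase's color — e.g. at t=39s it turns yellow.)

Answer: green

Derivation:
Cycle length = 39 + 5 + 41 = 85s
t = 345, phase_t = 345 mod 85 = 5
5 < 39 (green end) → GREEN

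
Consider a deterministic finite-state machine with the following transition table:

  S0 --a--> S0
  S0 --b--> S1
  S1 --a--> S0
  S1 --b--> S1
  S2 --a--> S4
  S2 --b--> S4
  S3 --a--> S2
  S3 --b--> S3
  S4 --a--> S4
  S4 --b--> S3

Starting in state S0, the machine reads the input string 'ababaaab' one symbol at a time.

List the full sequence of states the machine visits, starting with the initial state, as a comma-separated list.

Answer: S0, S0, S1, S0, S1, S0, S0, S0, S1

Derivation:
Start: S0
  read 'a': S0 --a--> S0
  read 'b': S0 --b--> S1
  read 'a': S1 --a--> S0
  read 'b': S0 --b--> S1
  read 'a': S1 --a--> S0
  read 'a': S0 --a--> S0
  read 'a': S0 --a--> S0
  read 'b': S0 --b--> S1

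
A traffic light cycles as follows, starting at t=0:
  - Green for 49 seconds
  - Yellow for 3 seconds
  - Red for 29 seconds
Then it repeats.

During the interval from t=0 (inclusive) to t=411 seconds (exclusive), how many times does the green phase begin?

Cycle = 49+3+29 = 81s
green phase starts at t = k*81 + 0 for k=0,1,2,...
Need k*81+0 < 411 → k < 5.074
k ∈ {0, ..., 5} → 6 starts

Answer: 6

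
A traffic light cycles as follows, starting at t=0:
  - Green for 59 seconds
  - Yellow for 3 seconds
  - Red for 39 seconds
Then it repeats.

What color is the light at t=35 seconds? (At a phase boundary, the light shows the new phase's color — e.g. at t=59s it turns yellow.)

Cycle length = 59 + 3 + 39 = 101s
t = 35, phase_t = 35 mod 101 = 35
35 < 59 (green end) → GREEN

Answer: green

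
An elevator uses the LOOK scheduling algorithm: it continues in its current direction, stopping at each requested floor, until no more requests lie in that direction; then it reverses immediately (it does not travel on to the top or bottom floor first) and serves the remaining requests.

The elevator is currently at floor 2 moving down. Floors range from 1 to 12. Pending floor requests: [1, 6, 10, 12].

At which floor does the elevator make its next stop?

Current floor: 2, direction: down
Requests above: [6, 10, 12]
Requests below: [1]
Moving down and requests lie below → nearest below is max([1]) = 1

Answer: 1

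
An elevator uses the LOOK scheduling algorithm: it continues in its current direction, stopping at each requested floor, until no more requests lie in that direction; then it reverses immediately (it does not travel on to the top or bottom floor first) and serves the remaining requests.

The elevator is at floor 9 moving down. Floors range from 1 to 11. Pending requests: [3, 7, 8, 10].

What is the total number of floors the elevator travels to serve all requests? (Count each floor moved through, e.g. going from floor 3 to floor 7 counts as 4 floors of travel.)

Start at floor 9 moving down, LOOK stop order: [8, 7, 3, 10]
  9 → 8: |8-9| = 1, total = 1
  8 → 7: |7-8| = 1, total = 2
  7 → 3: |3-7| = 4, total = 6
  3 → 10: |10-3| = 7, total = 13

Answer: 13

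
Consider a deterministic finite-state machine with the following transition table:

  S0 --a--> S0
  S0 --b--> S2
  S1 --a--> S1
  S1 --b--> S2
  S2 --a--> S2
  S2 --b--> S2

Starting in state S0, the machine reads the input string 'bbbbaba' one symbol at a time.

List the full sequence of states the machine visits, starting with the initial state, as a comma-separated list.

Answer: S0, S2, S2, S2, S2, S2, S2, S2

Derivation:
Start: S0
  read 'b': S0 --b--> S2
  read 'b': S2 --b--> S2
  read 'b': S2 --b--> S2
  read 'b': S2 --b--> S2
  read 'a': S2 --a--> S2
  read 'b': S2 --b--> S2
  read 'a': S2 --a--> S2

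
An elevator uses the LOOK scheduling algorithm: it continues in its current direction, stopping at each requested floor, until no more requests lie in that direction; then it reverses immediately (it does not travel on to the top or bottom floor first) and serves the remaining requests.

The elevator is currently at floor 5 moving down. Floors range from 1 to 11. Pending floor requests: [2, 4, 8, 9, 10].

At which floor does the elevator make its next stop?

Answer: 4

Derivation:
Current floor: 5, direction: down
Requests above: [8, 9, 10]
Requests below: [2, 4]
Moving down and requests lie below → nearest below is max([2, 4]) = 4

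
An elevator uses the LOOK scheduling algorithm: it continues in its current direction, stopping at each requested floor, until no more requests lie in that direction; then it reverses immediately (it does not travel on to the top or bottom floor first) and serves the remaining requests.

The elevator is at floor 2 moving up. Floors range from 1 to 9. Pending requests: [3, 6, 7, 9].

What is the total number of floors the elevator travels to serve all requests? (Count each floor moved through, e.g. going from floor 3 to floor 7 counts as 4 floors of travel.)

Start at floor 2 moving up, LOOK stop order: [3, 6, 7, 9]
  2 → 3: |3-2| = 1, total = 1
  3 → 6: |6-3| = 3, total = 4
  6 → 7: |7-6| = 1, total = 5
  7 → 9: |9-7| = 2, total = 7

Answer: 7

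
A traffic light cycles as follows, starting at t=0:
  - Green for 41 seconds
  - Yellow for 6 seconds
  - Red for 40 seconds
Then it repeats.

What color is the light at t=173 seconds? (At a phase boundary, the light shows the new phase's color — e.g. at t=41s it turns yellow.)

Cycle length = 41 + 6 + 40 = 87s
t = 173, phase_t = 173 mod 87 = 86
86 >= 47 → RED

Answer: red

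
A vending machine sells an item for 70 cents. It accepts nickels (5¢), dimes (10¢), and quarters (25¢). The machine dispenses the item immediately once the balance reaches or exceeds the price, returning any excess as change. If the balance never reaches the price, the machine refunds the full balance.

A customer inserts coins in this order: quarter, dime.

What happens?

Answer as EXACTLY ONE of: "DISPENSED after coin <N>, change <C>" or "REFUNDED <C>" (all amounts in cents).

Answer: REFUNDED 35

Derivation:
Price: 70¢
Coin 1 (quarter, 25¢): balance = 25¢
Coin 2 (dime, 10¢): balance = 35¢
All coins inserted, balance 35¢ < price 70¢ → REFUND 35¢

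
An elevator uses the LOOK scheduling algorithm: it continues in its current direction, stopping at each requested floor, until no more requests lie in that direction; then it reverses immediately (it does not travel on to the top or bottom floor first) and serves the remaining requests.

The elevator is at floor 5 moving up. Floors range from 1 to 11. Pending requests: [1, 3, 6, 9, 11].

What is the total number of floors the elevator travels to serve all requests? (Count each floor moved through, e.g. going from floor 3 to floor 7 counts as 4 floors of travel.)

Start at floor 5 moving up, LOOK stop order: [6, 9, 11, 3, 1]
  5 → 6: |6-5| = 1, total = 1
  6 → 9: |9-6| = 3, total = 4
  9 → 11: |11-9| = 2, total = 6
  11 → 3: |3-11| = 8, total = 14
  3 → 1: |1-3| = 2, total = 16

Answer: 16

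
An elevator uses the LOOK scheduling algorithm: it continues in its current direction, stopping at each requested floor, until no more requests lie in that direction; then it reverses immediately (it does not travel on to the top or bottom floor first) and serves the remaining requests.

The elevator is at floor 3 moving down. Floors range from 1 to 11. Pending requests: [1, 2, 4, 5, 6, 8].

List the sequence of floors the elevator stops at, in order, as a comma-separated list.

Answer: 2, 1, 4, 5, 6, 8

Derivation:
Current: 3, moving DOWN
Serve below first (descending): [2, 1]
Then reverse, serve above (ascending): [4, 5, 6, 8]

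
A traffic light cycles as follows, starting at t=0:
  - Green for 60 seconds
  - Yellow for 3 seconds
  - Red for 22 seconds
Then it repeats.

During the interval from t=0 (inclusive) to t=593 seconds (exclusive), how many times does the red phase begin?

Answer: 7

Derivation:
Cycle = 60+3+22 = 85s
red phase starts at t = k*85 + 63 for k=0,1,2,...
Need k*85+63 < 593 → k < 6.235
k ∈ {0, ..., 6} → 7 starts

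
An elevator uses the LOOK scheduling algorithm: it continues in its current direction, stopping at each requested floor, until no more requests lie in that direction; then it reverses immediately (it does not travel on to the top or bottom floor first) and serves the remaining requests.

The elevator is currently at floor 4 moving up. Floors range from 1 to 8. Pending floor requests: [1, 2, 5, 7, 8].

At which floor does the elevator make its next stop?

Answer: 5

Derivation:
Current floor: 4, direction: up
Requests above: [5, 7, 8]
Requests below: [1, 2]
Moving up and requests lie above → nearest above is min([5, 7, 8]) = 5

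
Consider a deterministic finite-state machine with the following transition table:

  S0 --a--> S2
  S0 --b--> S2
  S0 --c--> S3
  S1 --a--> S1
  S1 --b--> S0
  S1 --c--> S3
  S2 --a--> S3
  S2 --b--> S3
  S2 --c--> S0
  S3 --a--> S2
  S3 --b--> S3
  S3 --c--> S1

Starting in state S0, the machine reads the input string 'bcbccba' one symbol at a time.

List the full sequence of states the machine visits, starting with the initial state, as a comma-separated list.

Start: S0
  read 'b': S0 --b--> S2
  read 'c': S2 --c--> S0
  read 'b': S0 --b--> S2
  read 'c': S2 --c--> S0
  read 'c': S0 --c--> S3
  read 'b': S3 --b--> S3
  read 'a': S3 --a--> S2

Answer: S0, S2, S0, S2, S0, S3, S3, S2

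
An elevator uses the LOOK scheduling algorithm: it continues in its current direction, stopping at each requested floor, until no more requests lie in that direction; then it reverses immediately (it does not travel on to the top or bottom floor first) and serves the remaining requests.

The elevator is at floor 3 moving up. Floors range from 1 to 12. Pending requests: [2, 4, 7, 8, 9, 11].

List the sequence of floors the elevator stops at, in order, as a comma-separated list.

Current: 3, moving UP
Serve above first (ascending): [4, 7, 8, 9, 11]
Then reverse, serve below (descending): [2]

Answer: 4, 7, 8, 9, 11, 2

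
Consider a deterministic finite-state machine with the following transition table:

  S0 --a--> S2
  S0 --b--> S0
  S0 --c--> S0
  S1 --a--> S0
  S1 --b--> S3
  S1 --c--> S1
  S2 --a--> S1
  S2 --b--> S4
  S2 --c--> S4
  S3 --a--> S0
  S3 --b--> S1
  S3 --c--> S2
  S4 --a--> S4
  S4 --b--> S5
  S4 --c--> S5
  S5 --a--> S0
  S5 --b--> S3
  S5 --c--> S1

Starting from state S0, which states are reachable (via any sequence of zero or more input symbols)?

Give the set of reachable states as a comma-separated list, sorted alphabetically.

Answer: S0, S1, S2, S3, S4, S5

Derivation:
BFS from S0:
  visit S0: S0--a-->S2 (new), S0--b-->S0 (seen), S0--c-->S0 (seen)
  visit S2: S2--a-->S1 (new), S2--b-->S4 (new), S2--c-->S4 (seen)
  visit S1: S1--a-->S0 (seen), S1--b-->S3 (new), S1--c-->S1 (seen)
  visit S4: S4--a-->S4 (seen), S4--b-->S5 (new), S4--c-->S5 (seen)
  visit S3: S3--a-->S0 (seen), S3--b-->S1 (seen), S3--c-->S2 (seen)
  visit S5: S5--a-->S0 (seen), S5--b-->S3 (seen), S5--c-->S1 (seen)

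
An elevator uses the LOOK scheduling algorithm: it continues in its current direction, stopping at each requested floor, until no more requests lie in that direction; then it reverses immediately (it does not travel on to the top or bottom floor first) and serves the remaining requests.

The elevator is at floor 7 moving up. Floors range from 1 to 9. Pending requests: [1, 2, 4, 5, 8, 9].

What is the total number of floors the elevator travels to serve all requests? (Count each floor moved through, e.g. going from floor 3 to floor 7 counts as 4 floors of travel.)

Answer: 10

Derivation:
Start at floor 7 moving up, LOOK stop order: [8, 9, 5, 4, 2, 1]
  7 → 8: |8-7| = 1, total = 1
  8 → 9: |9-8| = 1, total = 2
  9 → 5: |5-9| = 4, total = 6
  5 → 4: |4-5| = 1, total = 7
  4 → 2: |2-4| = 2, total = 9
  2 → 1: |1-2| = 1, total = 10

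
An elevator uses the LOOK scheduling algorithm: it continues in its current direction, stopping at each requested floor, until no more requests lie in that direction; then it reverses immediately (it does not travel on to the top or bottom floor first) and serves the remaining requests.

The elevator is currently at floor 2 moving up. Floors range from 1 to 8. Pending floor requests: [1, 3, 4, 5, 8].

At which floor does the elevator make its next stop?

Current floor: 2, direction: up
Requests above: [3, 4, 5, 8]
Requests below: [1]
Moving up and requests lie above → nearest above is min([3, 4, 5, 8]) = 3

Answer: 3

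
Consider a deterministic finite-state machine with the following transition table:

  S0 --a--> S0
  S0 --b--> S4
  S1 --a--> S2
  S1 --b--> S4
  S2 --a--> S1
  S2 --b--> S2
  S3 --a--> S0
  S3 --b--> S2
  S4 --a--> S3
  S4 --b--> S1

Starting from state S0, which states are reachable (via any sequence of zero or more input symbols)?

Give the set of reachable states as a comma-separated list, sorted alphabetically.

BFS from S0:
  visit S0: S0--a-->S0 (seen), S0--b-->S4 (new)
  visit S4: S4--a-->S3 (new), S4--b-->S1 (new)
  visit S3: S3--a-->S0 (seen), S3--b-->S2 (new)
  visit S1: S1--a-->S2 (seen), S1--b-->S4 (seen)
  visit S2: S2--a-->S1 (seen), S2--b-->S2 (seen)

Answer: S0, S1, S2, S3, S4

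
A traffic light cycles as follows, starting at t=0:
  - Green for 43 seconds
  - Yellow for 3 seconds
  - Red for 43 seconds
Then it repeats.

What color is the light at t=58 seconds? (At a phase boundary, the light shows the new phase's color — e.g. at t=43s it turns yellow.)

Answer: red

Derivation:
Cycle length = 43 + 3 + 43 = 89s
t = 58, phase_t = 58 mod 89 = 58
58 >= 46 → RED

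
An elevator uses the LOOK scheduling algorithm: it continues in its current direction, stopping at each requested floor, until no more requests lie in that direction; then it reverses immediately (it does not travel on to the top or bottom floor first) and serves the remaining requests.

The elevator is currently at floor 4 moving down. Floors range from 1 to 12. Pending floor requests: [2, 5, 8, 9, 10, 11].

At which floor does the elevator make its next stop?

Current floor: 4, direction: down
Requests above: [5, 8, 9, 10, 11]
Requests below: [2]
Moving down and requests lie below → nearest below is max([2]) = 2

Answer: 2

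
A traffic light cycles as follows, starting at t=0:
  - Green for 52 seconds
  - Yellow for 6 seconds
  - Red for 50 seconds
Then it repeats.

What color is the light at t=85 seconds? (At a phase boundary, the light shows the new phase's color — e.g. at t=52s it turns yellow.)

Cycle length = 52 + 6 + 50 = 108s
t = 85, phase_t = 85 mod 108 = 85
85 >= 58 → RED

Answer: red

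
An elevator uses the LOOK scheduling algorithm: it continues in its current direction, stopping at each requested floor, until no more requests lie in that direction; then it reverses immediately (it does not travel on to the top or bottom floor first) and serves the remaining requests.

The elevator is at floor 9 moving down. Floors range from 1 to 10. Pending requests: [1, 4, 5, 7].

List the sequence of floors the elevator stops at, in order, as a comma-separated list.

Answer: 7, 5, 4, 1

Derivation:
Current: 9, moving DOWN
Serve below first (descending): [7, 5, 4, 1]
Then reverse, serve above (ascending): []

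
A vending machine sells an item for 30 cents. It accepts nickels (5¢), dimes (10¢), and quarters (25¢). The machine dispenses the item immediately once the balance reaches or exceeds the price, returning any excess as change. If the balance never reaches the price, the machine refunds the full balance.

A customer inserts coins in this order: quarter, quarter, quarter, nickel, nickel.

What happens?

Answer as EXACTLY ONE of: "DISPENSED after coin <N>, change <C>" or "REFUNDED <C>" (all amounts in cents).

Answer: DISPENSED after coin 2, change 20

Derivation:
Price: 30¢
Coin 1 (quarter, 25¢): balance = 25¢
Coin 2 (quarter, 25¢): balance = 50¢
  → balance >= price → DISPENSE, change = 50 - 30 = 20¢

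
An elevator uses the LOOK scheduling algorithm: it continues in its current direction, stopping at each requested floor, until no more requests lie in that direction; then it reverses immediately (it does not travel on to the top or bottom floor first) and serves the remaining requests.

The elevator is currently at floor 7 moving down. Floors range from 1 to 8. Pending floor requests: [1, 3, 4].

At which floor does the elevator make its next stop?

Answer: 4

Derivation:
Current floor: 7, direction: down
Requests above: []
Requests below: [1, 3, 4]
Moving down and requests lie below → nearest below is max([1, 3, 4]) = 4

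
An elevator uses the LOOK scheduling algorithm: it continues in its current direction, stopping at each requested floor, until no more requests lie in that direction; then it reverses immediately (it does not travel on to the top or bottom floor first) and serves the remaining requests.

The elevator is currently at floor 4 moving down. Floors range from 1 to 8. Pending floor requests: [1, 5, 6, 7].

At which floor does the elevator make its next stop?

Answer: 1

Derivation:
Current floor: 4, direction: down
Requests above: [5, 6, 7]
Requests below: [1]
Moving down and requests lie below → nearest below is max([1]) = 1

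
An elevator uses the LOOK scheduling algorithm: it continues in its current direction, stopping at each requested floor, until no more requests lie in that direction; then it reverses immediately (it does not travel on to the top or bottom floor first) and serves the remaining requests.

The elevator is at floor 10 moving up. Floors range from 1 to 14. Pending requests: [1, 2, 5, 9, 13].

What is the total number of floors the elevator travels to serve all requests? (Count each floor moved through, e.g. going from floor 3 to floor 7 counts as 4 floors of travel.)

Answer: 15

Derivation:
Start at floor 10 moving up, LOOK stop order: [13, 9, 5, 2, 1]
  10 → 13: |13-10| = 3, total = 3
  13 → 9: |9-13| = 4, total = 7
  9 → 5: |5-9| = 4, total = 11
  5 → 2: |2-5| = 3, total = 14
  2 → 1: |1-2| = 1, total = 15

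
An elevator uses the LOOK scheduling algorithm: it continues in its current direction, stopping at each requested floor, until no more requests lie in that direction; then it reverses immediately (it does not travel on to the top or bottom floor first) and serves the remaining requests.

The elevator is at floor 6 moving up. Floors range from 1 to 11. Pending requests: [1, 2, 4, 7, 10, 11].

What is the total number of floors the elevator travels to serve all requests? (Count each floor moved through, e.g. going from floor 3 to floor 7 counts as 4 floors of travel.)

Answer: 15

Derivation:
Start at floor 6 moving up, LOOK stop order: [7, 10, 11, 4, 2, 1]
  6 → 7: |7-6| = 1, total = 1
  7 → 10: |10-7| = 3, total = 4
  10 → 11: |11-10| = 1, total = 5
  11 → 4: |4-11| = 7, total = 12
  4 → 2: |2-4| = 2, total = 14
  2 → 1: |1-2| = 1, total = 15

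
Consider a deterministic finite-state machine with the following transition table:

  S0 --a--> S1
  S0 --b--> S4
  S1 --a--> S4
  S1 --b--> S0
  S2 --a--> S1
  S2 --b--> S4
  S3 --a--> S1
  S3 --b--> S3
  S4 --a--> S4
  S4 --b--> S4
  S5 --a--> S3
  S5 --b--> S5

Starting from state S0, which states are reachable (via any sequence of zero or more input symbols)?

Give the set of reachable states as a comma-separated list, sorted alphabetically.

Answer: S0, S1, S4

Derivation:
BFS from S0:
  visit S0: S0--a-->S1 (new), S0--b-->S4 (new)
  visit S1: S1--a-->S4 (seen), S1--b-->S0 (seen)
  visit S4: S4--a-->S4 (seen), S4--b-->S4 (seen)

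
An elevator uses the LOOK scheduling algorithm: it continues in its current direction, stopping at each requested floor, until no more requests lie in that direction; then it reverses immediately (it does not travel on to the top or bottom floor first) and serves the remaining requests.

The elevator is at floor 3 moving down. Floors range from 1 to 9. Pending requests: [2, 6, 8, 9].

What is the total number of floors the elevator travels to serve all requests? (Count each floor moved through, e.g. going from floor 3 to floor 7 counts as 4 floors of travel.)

Answer: 8

Derivation:
Start at floor 3 moving down, LOOK stop order: [2, 6, 8, 9]
  3 → 2: |2-3| = 1, total = 1
  2 → 6: |6-2| = 4, total = 5
  6 → 8: |8-6| = 2, total = 7
  8 → 9: |9-8| = 1, total = 8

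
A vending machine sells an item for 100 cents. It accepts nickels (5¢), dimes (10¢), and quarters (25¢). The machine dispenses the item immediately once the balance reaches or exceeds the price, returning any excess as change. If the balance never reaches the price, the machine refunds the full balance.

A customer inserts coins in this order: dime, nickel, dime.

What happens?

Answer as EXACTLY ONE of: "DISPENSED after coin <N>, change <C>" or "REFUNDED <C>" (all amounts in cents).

Answer: REFUNDED 25

Derivation:
Price: 100¢
Coin 1 (dime, 10¢): balance = 10¢
Coin 2 (nickel, 5¢): balance = 15¢
Coin 3 (dime, 10¢): balance = 25¢
All coins inserted, balance 25¢ < price 100¢ → REFUND 25¢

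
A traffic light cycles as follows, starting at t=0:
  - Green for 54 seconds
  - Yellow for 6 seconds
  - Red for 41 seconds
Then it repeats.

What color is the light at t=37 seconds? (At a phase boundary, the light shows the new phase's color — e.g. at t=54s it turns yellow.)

Answer: green

Derivation:
Cycle length = 54 + 6 + 41 = 101s
t = 37, phase_t = 37 mod 101 = 37
37 < 54 (green end) → GREEN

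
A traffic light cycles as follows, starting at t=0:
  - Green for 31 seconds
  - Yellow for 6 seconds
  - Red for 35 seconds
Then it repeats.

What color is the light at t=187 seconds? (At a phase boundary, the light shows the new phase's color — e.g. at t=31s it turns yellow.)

Answer: red

Derivation:
Cycle length = 31 + 6 + 35 = 72s
t = 187, phase_t = 187 mod 72 = 43
43 >= 37 → RED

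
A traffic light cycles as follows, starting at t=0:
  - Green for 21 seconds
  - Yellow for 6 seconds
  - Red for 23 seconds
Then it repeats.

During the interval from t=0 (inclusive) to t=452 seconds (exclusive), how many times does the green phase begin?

Answer: 10

Derivation:
Cycle = 21+6+23 = 50s
green phase starts at t = k*50 + 0 for k=0,1,2,...
Need k*50+0 < 452 → k < 9.040
k ∈ {0, ..., 9} → 10 starts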